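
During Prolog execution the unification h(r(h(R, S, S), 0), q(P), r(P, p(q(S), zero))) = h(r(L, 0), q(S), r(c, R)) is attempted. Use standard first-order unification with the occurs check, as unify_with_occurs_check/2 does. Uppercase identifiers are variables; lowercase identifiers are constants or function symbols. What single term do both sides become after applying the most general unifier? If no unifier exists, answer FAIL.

Decompose h/3: r(h(R, S, S), 0) = r(L, 0),  q(P) = q(S),  r(P, p(q(S), zero)) = r(c, R).
Decompose r/2: h(R, S, S) = L,  0 = 0.
Bind L := h(R, S, S); no other remaining equation mentions L.
Delete trivial equation 0 = 0.
Decompose q/1: P = S.
Bind P := S; substituting into the remaining equation gives: r(S, p(q(S), zero)) = r(c, R).
Decompose r/2: S = c,  p(q(S), zero) = R.
Bind S := c; substituting into the remaining equation gives: p(q(c), zero) = R. Substituting into the earlier bindings gives L := h(R, c, c), P := c.
Bind R := p(q(c), zero). Substituting into the earlier binding gives L := h(p(q(c), zero), c, c).
Applying the MGU to either side gives h(r(h(p(q(c), zero), c, c), 0), q(c), r(c, p(q(c), zero))).

h(r(h(p(q(c), zero), c, c), 0), q(c), r(c, p(q(c), zero)))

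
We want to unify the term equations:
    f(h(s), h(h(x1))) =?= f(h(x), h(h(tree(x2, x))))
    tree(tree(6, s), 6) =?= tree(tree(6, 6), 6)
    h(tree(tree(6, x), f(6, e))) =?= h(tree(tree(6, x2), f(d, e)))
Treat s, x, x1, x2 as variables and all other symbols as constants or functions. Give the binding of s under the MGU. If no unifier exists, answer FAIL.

FAIL

Decompose f/2: h(s) =?= h(x),  h(h(x1)) =?= h(h(tree(x2, x))).
Decompose h/1: s =?= x.
Bind s := x; substituting into the one remaining equation that mentions s gives: tree(tree(6, x), 6) =?= tree(tree(6, 6), 6).
Decompose h/1: h(x1) =?= h(tree(x2, x)).
Decompose h/1: x1 =?= tree(x2, x).
Bind x1 := tree(x2, x); no other remaining equation mentions x1.
Decompose tree/2: tree(6, x) =?= tree(6, 6),  6 =?= 6.
Decompose tree/2: 6 =?= 6,  x =?= 6.
Delete trivial equation 6 =?= 6.
Bind x := 6; substituting into the one remaining equation that mentions x gives: h(tree(tree(6, 6), f(6, e))) =?= h(tree(tree(6, x2), f(d, e))). Substituting into the earlier bindings gives s := 6, x1 := tree(x2, 6).
Delete trivial equation 6 =?= 6.
Decompose h/1: tree(tree(6, 6), f(6, e)) =?= tree(tree(6, x2), f(d, e)).
Decompose tree/2: tree(6, 6) =?= tree(6, x2),  f(6, e) =?= f(d, e).
Decompose tree/2: 6 =?= 6,  6 =?= x2.
Delete trivial equation 6 =?= 6.
Bind x2 := 6; no other remaining equation mentions x2. Substituting into the earlier binding gives x1 := tree(6, 6).
Decompose f/2: 6 =?= d,  e =?= e.
Clash: constants 6 and d differ; no unifier exists.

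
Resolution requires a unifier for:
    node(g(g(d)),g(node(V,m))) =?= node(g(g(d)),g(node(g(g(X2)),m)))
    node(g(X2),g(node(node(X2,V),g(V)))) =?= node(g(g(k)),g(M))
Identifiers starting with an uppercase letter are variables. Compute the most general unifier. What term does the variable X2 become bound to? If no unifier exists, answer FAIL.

Decompose node/2: g(g(d)) =?= g(g(d)),  g(node(V,m)) =?= g(node(g(g(X2)),m)).
Delete trivial equation g(g(d)) =?= g(g(d)).
Decompose g/1: node(V,m) =?= node(g(g(X2)),m).
Decompose node/2: V =?= g(g(X2)),  m =?= m.
Bind V := g(g(X2)); substituting into the one remaining equation that mentions V gives: node(g(X2),g(node(node(X2,g(g(X2))),g(g(g(X2)))))) =?= node(g(g(k)),g(M)).
Delete trivial equation m =?= m.
Decompose node/2: g(X2) =?= g(g(k)),  g(node(node(X2,g(g(X2))),g(g(g(X2))))) =?= g(M).
Decompose g/1: X2 =?= g(k).
Bind X2 := g(k); substituting into the remaining equation gives: g(node(node(g(k),g(g(g(k)))),g(g(g(g(k)))))) =?= g(M). Substituting into the earlier binding gives V := g(g(g(k))).
Decompose g/1: node(node(g(k),g(g(g(k)))),g(g(g(g(k))))) =?= M.
Bind M := node(node(g(k),g(g(g(k)))),g(g(g(g(k))))).
MGU = { V ↦ g(g(g(k))), X2 ↦ g(k), M ↦ node(node(g(k),g(g(g(k)))),g(g(g(g(k))))) }, so X2 ↦ g(k).

g(k)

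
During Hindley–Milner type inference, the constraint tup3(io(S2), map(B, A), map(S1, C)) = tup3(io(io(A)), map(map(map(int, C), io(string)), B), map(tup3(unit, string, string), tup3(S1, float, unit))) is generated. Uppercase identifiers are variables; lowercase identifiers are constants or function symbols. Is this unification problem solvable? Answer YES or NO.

YES

Decompose tup3/3: io(S2) = io(io(A)),  map(B, A) = map(map(map(int, C), io(string)), B),  map(S1, C) = map(tup3(unit, string, string), tup3(S1, float, unit)).
Decompose io/1: S2 = io(A).
Bind S2 := io(A); no other remaining equation mentions S2.
Decompose map/2: B = map(map(int, C), io(string)),  A = B.
Bind B := map(map(int, C), io(string)); substituting into the one remaining equation that mentions B gives: A = map(map(int, C), io(string)).
Bind A := map(map(int, C), io(string)); no other remaining equation mentions A. Substituting into the earlier binding gives S2 := io(map(map(int, C), io(string))).
Decompose map/2: S1 = tup3(unit, string, string),  C = tup3(S1, float, unit).
Bind S1 := tup3(unit, string, string); substituting into the remaining equation gives: C = tup3(tup3(unit, string, string), float, unit).
Bind C := tup3(tup3(unit, string, string), float, unit). Substituting into the earlier bindings gives S2 := io(map(map(int, tup3(tup3(unit, string, string), float, unit)), io(string))), B := map(map(int, tup3(tup3(unit, string, string), float, unit)), io(string)), A := map(map(int, tup3(tup3(unit, string, string), float, unit)), io(string)).
No equations remain and no clash or occurs-check failure arose, so a unifier exists.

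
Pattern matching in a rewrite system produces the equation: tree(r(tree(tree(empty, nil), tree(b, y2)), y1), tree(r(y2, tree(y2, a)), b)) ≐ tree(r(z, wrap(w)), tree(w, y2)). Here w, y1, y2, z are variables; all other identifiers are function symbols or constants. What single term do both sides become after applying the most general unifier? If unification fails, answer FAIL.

Decompose tree/2: r(tree(tree(empty, nil), tree(b, y2)), y1) ≐ r(z, wrap(w)),  tree(r(y2, tree(y2, a)), b) ≐ tree(w, y2).
Decompose r/2: tree(tree(empty, nil), tree(b, y2)) ≐ z,  y1 ≐ wrap(w).
Bind z := tree(tree(empty, nil), tree(b, y2)); no other remaining equation mentions z.
Bind y1 := wrap(w); no other remaining equation mentions y1.
Decompose tree/2: r(y2, tree(y2, a)) ≐ w,  b ≐ y2.
Bind w := r(y2, tree(y2, a)); no other remaining equation mentions w. Substituting into the earlier binding gives y1 := wrap(r(y2, tree(y2, a))).
Bind y2 := b. Substituting into the earlier bindings gives z := tree(tree(empty, nil), tree(b, b)), y1 := wrap(r(b, tree(b, a))), w := r(b, tree(b, a)).
Applying the MGU to either side gives tree(r(tree(tree(empty, nil), tree(b, b)), wrap(r(b, tree(b, a)))), tree(r(b, tree(b, a)), b)).

tree(r(tree(tree(empty, nil), tree(b, b)), wrap(r(b, tree(b, a)))), tree(r(b, tree(b, a)), b))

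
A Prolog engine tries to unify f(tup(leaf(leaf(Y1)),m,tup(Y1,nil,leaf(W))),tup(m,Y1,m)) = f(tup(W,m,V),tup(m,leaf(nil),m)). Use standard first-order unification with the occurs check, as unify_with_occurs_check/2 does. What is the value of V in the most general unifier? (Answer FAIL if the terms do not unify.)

tup(leaf(nil),nil,leaf(leaf(leaf(leaf(nil)))))

Decompose f/2: tup(leaf(leaf(Y1)),m,tup(Y1,nil,leaf(W))) = tup(W,m,V),  tup(m,Y1,m) = tup(m,leaf(nil),m).
Decompose tup/3: leaf(leaf(Y1)) = W,  m = m,  tup(Y1,nil,leaf(W)) = V.
Bind W := leaf(leaf(Y1)); substituting into the one remaining equation that mentions W gives: tup(Y1,nil,leaf(leaf(leaf(Y1)))) = V.
Delete trivial equation m = m.
Bind V := tup(Y1,nil,leaf(leaf(leaf(Y1)))); no other remaining equation mentions V.
Decompose tup/3: m = m,  Y1 = leaf(nil),  m = m.
Delete trivial equation m = m.
Bind Y1 := leaf(nil); no other remaining equation mentions Y1. Substituting into the earlier bindings gives W := leaf(leaf(leaf(nil))), V := tup(leaf(nil),nil,leaf(leaf(leaf(leaf(nil))))).
Delete trivial equation m = m.
MGU = { W = leaf(leaf(leaf(nil))), V = tup(leaf(nil),nil,leaf(leaf(leaf(leaf(nil))))), Y1 = leaf(nil) }, so V = tup(leaf(nil),nil,leaf(leaf(leaf(leaf(nil))))).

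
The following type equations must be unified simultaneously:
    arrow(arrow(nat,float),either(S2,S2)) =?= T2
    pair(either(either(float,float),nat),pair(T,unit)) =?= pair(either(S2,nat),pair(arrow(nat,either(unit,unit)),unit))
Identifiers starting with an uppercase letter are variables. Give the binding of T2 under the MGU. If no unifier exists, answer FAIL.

Bind T2 := arrow(arrow(nat,float),either(S2,S2)); no other remaining equation mentions T2.
Decompose pair/2: either(either(float,float),nat) =?= either(S2,nat),  pair(T,unit) =?= pair(arrow(nat,either(unit,unit)),unit).
Decompose either/2: either(float,float) =?= S2,  nat =?= nat.
Bind S2 := either(float,float); no other remaining equation mentions S2. Substituting into the earlier binding gives T2 := arrow(arrow(nat,float),either(either(float,float),either(float,float))).
Delete trivial equation nat =?= nat.
Decompose pair/2: T =?= arrow(nat,either(unit,unit)),  unit =?= unit.
Bind T := arrow(nat,either(unit,unit)); no other remaining equation mentions T.
Delete trivial equation unit =?= unit.
MGU = { T2 ↦ arrow(arrow(nat,float),either(either(float,float),either(float,float))), S2 ↦ either(float,float), T ↦ arrow(nat,either(unit,unit)) }, so T2 ↦ arrow(arrow(nat,float),either(either(float,float),either(float,float))).

arrow(arrow(nat,float),either(either(float,float),either(float,float)))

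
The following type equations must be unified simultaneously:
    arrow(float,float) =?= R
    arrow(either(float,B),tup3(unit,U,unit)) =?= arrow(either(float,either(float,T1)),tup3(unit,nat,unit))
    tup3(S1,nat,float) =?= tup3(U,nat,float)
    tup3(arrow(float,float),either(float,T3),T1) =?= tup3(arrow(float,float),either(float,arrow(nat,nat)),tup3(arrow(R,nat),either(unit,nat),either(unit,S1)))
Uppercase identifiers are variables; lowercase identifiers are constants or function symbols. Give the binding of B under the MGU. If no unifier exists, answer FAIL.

Bind R := arrow(float,float); substituting into the one remaining equation that mentions R gives: tup3(arrow(float,float),either(float,T3),T1) =?= tup3(arrow(float,float),either(float,arrow(nat,nat)),tup3(arrow(arrow(float,float),nat),either(unit,nat),either(unit,S1))).
Decompose arrow/2: either(float,B) =?= either(float,either(float,T1)),  tup3(unit,U,unit) =?= tup3(unit,nat,unit).
Decompose either/2: float =?= float,  B =?= either(float,T1).
Delete trivial equation float =?= float.
Bind B := either(float,T1); no other remaining equation mentions B.
Decompose tup3/3: unit =?= unit,  U =?= nat,  unit =?= unit.
Delete trivial equation unit =?= unit.
Bind U := nat; substituting into the one remaining equation that mentions U gives: tup3(S1,nat,float) =?= tup3(nat,nat,float).
Delete trivial equation unit =?= unit.
Decompose tup3/3: S1 =?= nat,  nat =?= nat,  float =?= float.
Bind S1 := nat; substituting into the one remaining equation that mentions S1 gives: tup3(arrow(float,float),either(float,T3),T1) =?= tup3(arrow(float,float),either(float,arrow(nat,nat)),tup3(arrow(arrow(float,float),nat),either(unit,nat),either(unit,nat))).
Delete trivial equation nat =?= nat.
Delete trivial equation float =?= float.
Decompose tup3/3: arrow(float,float) =?= arrow(float,float),  either(float,T3) =?= either(float,arrow(nat,nat)),  T1 =?= tup3(arrow(arrow(float,float),nat),either(unit,nat),either(unit,nat)).
Delete trivial equation arrow(float,float) =?= arrow(float,float).
Decompose either/2: float =?= float,  T3 =?= arrow(nat,nat).
Delete trivial equation float =?= float.
Bind T3 := arrow(nat,nat); no other remaining equation mentions T3.
Bind T1 := tup3(arrow(arrow(float,float),nat),either(unit,nat),either(unit,nat)). Substituting into the earlier binding gives B := either(float,tup3(arrow(arrow(float,float),nat),either(unit,nat),either(unit,nat))).
MGU = { R := arrow(float,float), B := either(float,tup3(arrow(arrow(float,float),nat),either(unit,nat),either(unit,nat))), U := nat, S1 := nat, T3 := arrow(nat,nat), T1 := tup3(arrow(arrow(float,float),nat),either(unit,nat),either(unit,nat)) }, so B := either(float,tup3(arrow(arrow(float,float),nat),either(unit,nat),either(unit,nat))).

either(float,tup3(arrow(arrow(float,float),nat),either(unit,nat),either(unit,nat)))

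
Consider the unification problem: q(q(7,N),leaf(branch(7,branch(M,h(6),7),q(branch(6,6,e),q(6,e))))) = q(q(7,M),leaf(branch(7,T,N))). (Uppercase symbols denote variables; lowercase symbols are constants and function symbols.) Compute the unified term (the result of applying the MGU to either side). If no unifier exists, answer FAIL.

q(q(7,q(branch(6,6,e),q(6,e))),leaf(branch(7,branch(q(branch(6,6,e),q(6,e)),h(6),7),q(branch(6,6,e),q(6,e)))))

Decompose q/2: q(7,N) = q(7,M),  leaf(branch(7,branch(M,h(6),7),q(branch(6,6,e),q(6,e)))) = leaf(branch(7,T,N)).
Decompose q/2: 7 = 7,  N = M.
Delete trivial equation 7 = 7.
Bind N := M; substituting into the remaining equation gives: leaf(branch(7,branch(M,h(6),7),q(branch(6,6,e),q(6,e)))) = leaf(branch(7,T,M)).
Decompose leaf/1: branch(7,branch(M,h(6),7),q(branch(6,6,e),q(6,e))) = branch(7,T,M).
Decompose branch/3: 7 = 7,  branch(M,h(6),7) = T,  q(branch(6,6,e),q(6,e)) = M.
Delete trivial equation 7 = 7.
Bind T := branch(M,h(6),7); no other remaining equation mentions T.
Bind M := q(branch(6,6,e),q(6,e)). Substituting into the earlier bindings gives N := q(branch(6,6,e),q(6,e)), T := branch(q(branch(6,6,e),q(6,e)),h(6),7).
Applying the MGU to either side gives q(q(7,q(branch(6,6,e),q(6,e))),leaf(branch(7,branch(q(branch(6,6,e),q(6,e)),h(6),7),q(branch(6,6,e),q(6,e))))).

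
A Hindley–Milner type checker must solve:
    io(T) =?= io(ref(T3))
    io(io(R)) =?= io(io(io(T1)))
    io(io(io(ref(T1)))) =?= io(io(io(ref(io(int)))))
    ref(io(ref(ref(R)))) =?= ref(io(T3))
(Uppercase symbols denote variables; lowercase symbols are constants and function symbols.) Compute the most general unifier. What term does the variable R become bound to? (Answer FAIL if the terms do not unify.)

Decompose io/1: T =?= ref(T3).
Bind T := ref(T3); no other remaining equation mentions T.
Decompose io/1: io(R) =?= io(io(T1)).
Decompose io/1: R =?= io(T1).
Bind R := io(T1); substituting into the one remaining equation that mentions R gives: ref(io(ref(ref(io(T1))))) =?= ref(io(T3)).
Decompose io/1: io(io(ref(T1))) =?= io(io(ref(io(int)))).
Decompose io/1: io(ref(T1)) =?= io(ref(io(int))).
Decompose io/1: ref(T1) =?= ref(io(int)).
Decompose ref/1: T1 =?= io(int).
Bind T1 := io(int); substituting into the remaining equation gives: ref(io(ref(ref(io(io(int)))))) =?= ref(io(T3)). Substituting into the earlier binding gives R := io(io(int)).
Decompose ref/1: io(ref(ref(io(io(int))))) =?= io(T3).
Decompose io/1: ref(ref(io(io(int)))) =?= T3.
Bind T3 := ref(ref(io(io(int)))). Substituting into the earlier binding gives T := ref(ref(ref(io(io(int))))).
MGU = { T := ref(ref(ref(io(io(int))))), R := io(io(int)), T1 := io(int), T3 := ref(ref(io(io(int)))) }, so R := io(io(int)).

io(io(int))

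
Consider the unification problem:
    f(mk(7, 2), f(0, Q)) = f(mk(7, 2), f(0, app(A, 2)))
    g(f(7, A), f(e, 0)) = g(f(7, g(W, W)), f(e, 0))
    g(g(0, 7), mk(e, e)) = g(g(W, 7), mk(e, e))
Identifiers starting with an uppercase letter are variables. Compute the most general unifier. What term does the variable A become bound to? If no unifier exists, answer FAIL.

g(0, 0)

Decompose f/2: mk(7, 2) = mk(7, 2),  f(0, Q) = f(0, app(A, 2)).
Delete trivial equation mk(7, 2) = mk(7, 2).
Decompose f/2: 0 = 0,  Q = app(A, 2).
Delete trivial equation 0 = 0.
Bind Q := app(A, 2); no other remaining equation mentions Q.
Decompose g/2: f(7, A) = f(7, g(W, W)),  f(e, 0) = f(e, 0).
Decompose f/2: 7 = 7,  A = g(W, W).
Delete trivial equation 7 = 7.
Bind A := g(W, W); no other remaining equation mentions A. Substituting into the earlier binding gives Q := app(g(W, W), 2).
Delete trivial equation f(e, 0) = f(e, 0).
Decompose g/2: g(0, 7) = g(W, 7),  mk(e, e) = mk(e, e).
Decompose g/2: 0 = W,  7 = 7.
Bind W := 0; no other remaining equation mentions W. Substituting into the earlier bindings gives Q := app(g(0, 0), 2), A := g(0, 0).
Delete trivial equation 7 = 7.
Delete trivial equation mk(e, e) = mk(e, e).
MGU = { Q := app(g(0, 0), 2), A := g(0, 0), W := 0 }, so A := g(0, 0).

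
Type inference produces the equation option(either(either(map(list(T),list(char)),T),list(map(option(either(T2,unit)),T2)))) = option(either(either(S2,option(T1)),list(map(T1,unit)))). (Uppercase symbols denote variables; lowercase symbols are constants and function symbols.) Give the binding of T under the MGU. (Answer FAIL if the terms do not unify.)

Decompose option/1: either(either(map(list(T),list(char)),T),list(map(option(either(T2,unit)),T2))) = either(either(S2,option(T1)),list(map(T1,unit))).
Decompose either/2: either(map(list(T),list(char)),T) = either(S2,option(T1)),  list(map(option(either(T2,unit)),T2)) = list(map(T1,unit)).
Decompose either/2: map(list(T),list(char)) = S2,  T = option(T1).
Bind S2 := map(list(T),list(char)); no other remaining equation mentions S2.
Bind T := option(T1); no other remaining equation mentions T. Substituting into the earlier binding gives S2 := map(list(option(T1)),list(char)).
Decompose list/1: map(option(either(T2,unit)),T2) = map(T1,unit).
Decompose map/2: option(either(T2,unit)) = T1,  T2 = unit.
Bind T1 := option(either(T2,unit)); no other remaining equation mentions T1. Substituting into the earlier bindings gives S2 := map(list(option(option(either(T2,unit)))),list(char)), T := option(option(either(T2,unit))).
Bind T2 := unit. Substituting into the earlier bindings gives S2 := map(list(option(option(either(unit,unit)))),list(char)), T := option(option(either(unit,unit))), T1 := option(either(unit,unit)).
MGU = { S2 -> map(list(option(option(either(unit,unit)))),list(char)), T -> option(option(either(unit,unit))), T1 -> option(either(unit,unit)), T2 -> unit }, so T -> option(option(either(unit,unit))).

option(option(either(unit,unit)))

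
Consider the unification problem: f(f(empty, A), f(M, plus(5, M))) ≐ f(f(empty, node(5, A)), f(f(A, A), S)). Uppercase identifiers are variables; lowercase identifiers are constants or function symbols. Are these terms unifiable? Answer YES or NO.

Decompose f/2: f(empty, A) ≐ f(empty, node(5, A)),  f(M, plus(5, M)) ≐ f(f(A, A), S).
Decompose f/2: empty ≐ empty,  A ≐ node(5, A).
Delete trivial equation empty ≐ empty.
Occurs check fails: A occurs in node(5, A); the equation A ≐ node(5, A) has no finite solution.

NO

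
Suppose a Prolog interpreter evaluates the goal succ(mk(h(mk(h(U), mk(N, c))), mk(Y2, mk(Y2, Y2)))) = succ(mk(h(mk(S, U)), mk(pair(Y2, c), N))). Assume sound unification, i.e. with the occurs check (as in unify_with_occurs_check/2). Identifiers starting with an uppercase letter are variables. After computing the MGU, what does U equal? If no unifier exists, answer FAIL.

FAIL

Decompose succ/1: mk(h(mk(h(U), mk(N, c))), mk(Y2, mk(Y2, Y2))) = mk(h(mk(S, U)), mk(pair(Y2, c), N)).
Decompose mk/2: h(mk(h(U), mk(N, c))) = h(mk(S, U)),  mk(Y2, mk(Y2, Y2)) = mk(pair(Y2, c), N).
Decompose h/1: mk(h(U), mk(N, c)) = mk(S, U).
Decompose mk/2: h(U) = S,  mk(N, c) = U.
Bind S := h(U); no other remaining equation mentions S.
Bind U := mk(N, c); no other remaining equation mentions U. Substituting into the earlier binding gives S := h(mk(N, c)).
Decompose mk/2: Y2 = pair(Y2, c),  mk(Y2, Y2) = N.
Occurs check fails: Y2 occurs in pair(Y2, c); the equation Y2 = pair(Y2, c) has no finite solution.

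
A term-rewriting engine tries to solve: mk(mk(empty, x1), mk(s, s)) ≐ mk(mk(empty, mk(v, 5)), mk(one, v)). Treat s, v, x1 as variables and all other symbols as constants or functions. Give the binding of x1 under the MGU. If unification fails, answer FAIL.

mk(one, 5)

Decompose mk/2: mk(empty, x1) ≐ mk(empty, mk(v, 5)),  mk(s, s) ≐ mk(one, v).
Decompose mk/2: empty ≐ empty,  x1 ≐ mk(v, 5).
Delete trivial equation empty ≐ empty.
Bind x1 := mk(v, 5); no other remaining equation mentions x1.
Decompose mk/2: s ≐ one,  s ≐ v.
Bind s := one; substituting into the remaining equation gives: one ≐ v.
Bind v := one. Substituting into the earlier binding gives x1 := mk(one, 5).
MGU = { x1 -> mk(one, 5), s -> one, v -> one }, so x1 -> mk(one, 5).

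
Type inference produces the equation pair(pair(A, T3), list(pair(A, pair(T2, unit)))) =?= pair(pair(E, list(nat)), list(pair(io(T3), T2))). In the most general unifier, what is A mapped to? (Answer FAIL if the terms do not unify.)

Decompose pair/2: pair(A, T3) =?= pair(E, list(nat)),  list(pair(A, pair(T2, unit))) =?= list(pair(io(T3), T2)).
Decompose pair/2: A =?= E,  T3 =?= list(nat).
Bind A := E; substituting into the one remaining equation that mentions A gives: list(pair(E, pair(T2, unit))) =?= list(pair(io(T3), T2)).
Bind T3 := list(nat); substituting into the remaining equation gives: list(pair(E, pair(T2, unit))) =?= list(pair(io(list(nat)), T2)).
Decompose list/1: pair(E, pair(T2, unit)) =?= pair(io(list(nat)), T2).
Decompose pair/2: E =?= io(list(nat)),  pair(T2, unit) =?= T2.
Bind E := io(list(nat)); no other remaining equation mentions E. Substituting into the earlier binding gives A := io(list(nat)).
Occurs check fails: T2 occurs in pair(T2, unit); the equation T2 =?= pair(T2, unit) has no finite solution.

FAIL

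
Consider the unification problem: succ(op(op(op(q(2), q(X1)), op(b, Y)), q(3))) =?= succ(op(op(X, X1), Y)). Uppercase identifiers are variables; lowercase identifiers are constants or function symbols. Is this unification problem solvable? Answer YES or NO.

YES

Decompose succ/1: op(op(op(q(2), q(X1)), op(b, Y)), q(3)) =?= op(op(X, X1), Y).
Decompose op/2: op(op(q(2), q(X1)), op(b, Y)) =?= op(X, X1),  q(3) =?= Y.
Decompose op/2: op(q(2), q(X1)) =?= X,  op(b, Y) =?= X1.
Bind X := op(q(2), q(X1)); no other remaining equation mentions X.
Bind X1 := op(b, Y); no other remaining equation mentions X1. Substituting into the earlier binding gives X := op(q(2), q(op(b, Y))).
Bind Y := q(3). Substituting into the earlier bindings gives X := op(q(2), q(op(b, q(3)))), X1 := op(b, q(3)).
No equations remain and no clash or occurs-check failure arose, so a unifier exists.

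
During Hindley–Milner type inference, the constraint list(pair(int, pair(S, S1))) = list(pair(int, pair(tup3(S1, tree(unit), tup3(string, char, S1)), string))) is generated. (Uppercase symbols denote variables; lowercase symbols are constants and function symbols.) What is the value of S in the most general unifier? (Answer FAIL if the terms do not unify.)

Decompose list/1: pair(int, pair(S, S1)) = pair(int, pair(tup3(S1, tree(unit), tup3(string, char, S1)), string)).
Decompose pair/2: int = int,  pair(S, S1) = pair(tup3(S1, tree(unit), tup3(string, char, S1)), string).
Delete trivial equation int = int.
Decompose pair/2: S = tup3(S1, tree(unit), tup3(string, char, S1)),  S1 = string.
Bind S := tup3(S1, tree(unit), tup3(string, char, S1)); no other remaining equation mentions S.
Bind S1 := string. Substituting into the earlier binding gives S := tup3(string, tree(unit), tup3(string, char, string)).
MGU = { S -> tup3(string, tree(unit), tup3(string, char, string)), S1 -> string }, so S -> tup3(string, tree(unit), tup3(string, char, string)).

tup3(string, tree(unit), tup3(string, char, string))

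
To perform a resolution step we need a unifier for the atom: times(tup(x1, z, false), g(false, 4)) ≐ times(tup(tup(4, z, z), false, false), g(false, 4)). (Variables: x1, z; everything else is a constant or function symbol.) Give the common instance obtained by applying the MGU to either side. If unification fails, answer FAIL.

times(tup(tup(4, false, false), false, false), g(false, 4))

Decompose times/2: tup(x1, z, false) ≐ tup(tup(4, z, z), false, false),  g(false, 4) ≐ g(false, 4).
Decompose tup/3: x1 ≐ tup(4, z, z),  z ≐ false,  false ≐ false.
Bind x1 := tup(4, z, z); no other remaining equation mentions x1.
Bind z := false; no other remaining equation mentions z. Substituting into the earlier binding gives x1 := tup(4, false, false).
Delete trivial equation false ≐ false.
Delete trivial equation g(false, 4) ≐ g(false, 4).
Applying the MGU to either side gives times(tup(tup(4, false, false), false, false), g(false, 4)).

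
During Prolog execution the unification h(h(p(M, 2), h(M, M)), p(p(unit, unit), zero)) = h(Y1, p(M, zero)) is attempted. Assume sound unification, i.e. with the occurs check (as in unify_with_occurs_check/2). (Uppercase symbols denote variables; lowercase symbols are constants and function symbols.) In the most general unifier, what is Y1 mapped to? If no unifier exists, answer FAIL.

h(p(p(unit, unit), 2), h(p(unit, unit), p(unit, unit)))

Decompose h/2: h(p(M, 2), h(M, M)) = Y1,  p(p(unit, unit), zero) = p(M, zero).
Bind Y1 := h(p(M, 2), h(M, M)); no other remaining equation mentions Y1.
Decompose p/2: p(unit, unit) = M,  zero = zero.
Bind M := p(unit, unit); no other remaining equation mentions M. Substituting into the earlier binding gives Y1 := h(p(p(unit, unit), 2), h(p(unit, unit), p(unit, unit))).
Delete trivial equation zero = zero.
MGU = { Y1 ↦ h(p(p(unit, unit), 2), h(p(unit, unit), p(unit, unit))), M ↦ p(unit, unit) }, so Y1 ↦ h(p(p(unit, unit), 2), h(p(unit, unit), p(unit, unit))).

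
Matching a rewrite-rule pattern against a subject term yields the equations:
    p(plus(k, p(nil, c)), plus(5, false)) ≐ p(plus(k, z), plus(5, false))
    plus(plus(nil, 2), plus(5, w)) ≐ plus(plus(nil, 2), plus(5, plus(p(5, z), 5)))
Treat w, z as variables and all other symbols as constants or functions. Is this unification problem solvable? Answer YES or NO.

Decompose p/2: plus(k, p(nil, c)) ≐ plus(k, z),  plus(5, false) ≐ plus(5, false).
Decompose plus/2: k ≐ k,  p(nil, c) ≐ z.
Delete trivial equation k ≐ k.
Bind z := p(nil, c); substituting into the one remaining equation that mentions z gives: plus(plus(nil, 2), plus(5, w)) ≐ plus(plus(nil, 2), plus(5, plus(p(5, p(nil, c)), 5))).
Delete trivial equation plus(5, false) ≐ plus(5, false).
Decompose plus/2: plus(nil, 2) ≐ plus(nil, 2),  plus(5, w) ≐ plus(5, plus(p(5, p(nil, c)), 5)).
Delete trivial equation plus(nil, 2) ≐ plus(nil, 2).
Decompose plus/2: 5 ≐ 5,  w ≐ plus(p(5, p(nil, c)), 5).
Delete trivial equation 5 ≐ 5.
Bind w := plus(p(5, p(nil, c)), 5).
No equations remain and no clash or occurs-check failure arose, so a unifier exists.

YES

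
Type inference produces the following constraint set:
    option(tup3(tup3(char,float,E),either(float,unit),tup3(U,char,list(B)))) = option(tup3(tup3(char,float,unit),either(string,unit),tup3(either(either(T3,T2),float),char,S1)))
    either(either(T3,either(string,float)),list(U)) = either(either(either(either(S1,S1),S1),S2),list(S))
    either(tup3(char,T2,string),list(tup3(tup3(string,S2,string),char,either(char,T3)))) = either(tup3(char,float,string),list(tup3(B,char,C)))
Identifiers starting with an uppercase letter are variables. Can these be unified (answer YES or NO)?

NO

Decompose option/1: tup3(tup3(char,float,E),either(float,unit),tup3(U,char,list(B))) = tup3(tup3(char,float,unit),either(string,unit),tup3(either(either(T3,T2),float),char,S1)).
Decompose tup3/3: tup3(char,float,E) = tup3(char,float,unit),  either(float,unit) = either(string,unit),  tup3(U,char,list(B)) = tup3(either(either(T3,T2),float),char,S1).
Decompose tup3/3: char = char,  float = float,  E = unit.
Delete trivial equation char = char.
Delete trivial equation float = float.
Bind E := unit; no other remaining equation mentions E.
Decompose either/2: float = string,  unit = unit.
Clash: constants float and string differ; no unifier exists.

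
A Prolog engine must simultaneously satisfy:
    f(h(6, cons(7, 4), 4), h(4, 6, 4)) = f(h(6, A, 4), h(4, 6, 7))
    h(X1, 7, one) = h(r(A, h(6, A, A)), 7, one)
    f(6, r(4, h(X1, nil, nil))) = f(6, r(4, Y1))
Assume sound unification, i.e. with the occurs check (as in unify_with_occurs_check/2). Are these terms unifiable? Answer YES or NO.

Decompose f/2: h(6, cons(7, 4), 4) = h(6, A, 4),  h(4, 6, 4) = h(4, 6, 7).
Decompose h/3: 6 = 6,  cons(7, 4) = A,  4 = 4.
Delete trivial equation 6 = 6.
Bind A := cons(7, 4); substituting into the one remaining equation that mentions A gives: h(X1, 7, one) = h(r(cons(7, 4), h(6, cons(7, 4), cons(7, 4))), 7, one).
Delete trivial equation 4 = 4.
Decompose h/3: 4 = 4,  6 = 6,  4 = 7.
Delete trivial equation 4 = 4.
Delete trivial equation 6 = 6.
Clash: constants 4 and 7 differ; no unifier exists.

NO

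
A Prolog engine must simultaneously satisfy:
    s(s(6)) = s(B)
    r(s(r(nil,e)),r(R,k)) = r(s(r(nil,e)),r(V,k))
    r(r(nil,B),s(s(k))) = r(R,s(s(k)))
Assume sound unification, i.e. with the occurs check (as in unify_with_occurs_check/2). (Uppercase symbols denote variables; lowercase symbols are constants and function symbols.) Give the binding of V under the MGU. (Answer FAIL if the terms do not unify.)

r(nil,s(6))

Decompose s/1: s(6) = B.
Bind B := s(6); substituting into the one remaining equation that mentions B gives: r(r(nil,s(6)),s(s(k))) = r(R,s(s(k))).
Decompose r/2: s(r(nil,e)) = s(r(nil,e)),  r(R,k) = r(V,k).
Delete trivial equation s(r(nil,e)) = s(r(nil,e)).
Decompose r/2: R = V,  k = k.
Bind R := V; substituting into the one remaining equation that mentions R gives: r(r(nil,s(6)),s(s(k))) = r(V,s(s(k))).
Delete trivial equation k = k.
Decompose r/2: r(nil,s(6)) = V,  s(s(k)) = s(s(k)).
Bind V := r(nil,s(6)); no other remaining equation mentions V. Substituting into the earlier binding gives R := r(nil,s(6)).
Delete trivial equation s(s(k)) = s(s(k)).
MGU = { B -> s(6), R -> r(nil,s(6)), V -> r(nil,s(6)) }, so V -> r(nil,s(6)).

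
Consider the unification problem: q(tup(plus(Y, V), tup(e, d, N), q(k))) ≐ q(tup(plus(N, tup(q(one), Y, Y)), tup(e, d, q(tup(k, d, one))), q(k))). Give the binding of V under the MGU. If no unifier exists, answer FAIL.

Decompose q/1: tup(plus(Y, V), tup(e, d, N), q(k)) ≐ tup(plus(N, tup(q(one), Y, Y)), tup(e, d, q(tup(k, d, one))), q(k)).
Decompose tup/3: plus(Y, V) ≐ plus(N, tup(q(one), Y, Y)),  tup(e, d, N) ≐ tup(e, d, q(tup(k, d, one))),  q(k) ≐ q(k).
Decompose plus/2: Y ≐ N,  V ≐ tup(q(one), Y, Y).
Bind Y := N; substituting into the one remaining equation that mentions Y gives: V ≐ tup(q(one), N, N).
Bind V := tup(q(one), N, N); no other remaining equation mentions V.
Decompose tup/3: e ≐ e,  d ≐ d,  N ≐ q(tup(k, d, one)).
Delete trivial equation e ≐ e.
Delete trivial equation d ≐ d.
Bind N := q(tup(k, d, one)); no other remaining equation mentions N. Substituting into the earlier bindings gives Y := q(tup(k, d, one)), V := tup(q(one), q(tup(k, d, one)), q(tup(k, d, one))).
Delete trivial equation q(k) ≐ q(k).
MGU = { Y -> q(tup(k, d, one)), V -> tup(q(one), q(tup(k, d, one)), q(tup(k, d, one))), N -> q(tup(k, d, one)) }, so V -> tup(q(one), q(tup(k, d, one)), q(tup(k, d, one))).

tup(q(one), q(tup(k, d, one)), q(tup(k, d, one)))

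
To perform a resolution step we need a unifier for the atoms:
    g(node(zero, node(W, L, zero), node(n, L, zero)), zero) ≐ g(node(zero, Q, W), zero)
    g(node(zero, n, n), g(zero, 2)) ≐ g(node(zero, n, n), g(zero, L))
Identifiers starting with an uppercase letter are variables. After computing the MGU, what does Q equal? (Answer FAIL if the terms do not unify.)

node(node(n, 2, zero), 2, zero)

Decompose g/2: node(zero, node(W, L, zero), node(n, L, zero)) ≐ node(zero, Q, W),  zero ≐ zero.
Decompose node/3: zero ≐ zero,  node(W, L, zero) ≐ Q,  node(n, L, zero) ≐ W.
Delete trivial equation zero ≐ zero.
Bind Q := node(W, L, zero); no other remaining equation mentions Q.
Bind W := node(n, L, zero); no other remaining equation mentions W. Substituting into the earlier binding gives Q := node(node(n, L, zero), L, zero).
Delete trivial equation zero ≐ zero.
Decompose g/2: node(zero, n, n) ≐ node(zero, n, n),  g(zero, 2) ≐ g(zero, L).
Delete trivial equation node(zero, n, n) ≐ node(zero, n, n).
Decompose g/2: zero ≐ zero,  2 ≐ L.
Delete trivial equation zero ≐ zero.
Bind L := 2. Substituting into the earlier bindings gives Q := node(node(n, 2, zero), 2, zero), W := node(n, 2, zero).
MGU = { Q -> node(node(n, 2, zero), 2, zero), W -> node(n, 2, zero), L -> 2 }, so Q -> node(node(n, 2, zero), 2, zero).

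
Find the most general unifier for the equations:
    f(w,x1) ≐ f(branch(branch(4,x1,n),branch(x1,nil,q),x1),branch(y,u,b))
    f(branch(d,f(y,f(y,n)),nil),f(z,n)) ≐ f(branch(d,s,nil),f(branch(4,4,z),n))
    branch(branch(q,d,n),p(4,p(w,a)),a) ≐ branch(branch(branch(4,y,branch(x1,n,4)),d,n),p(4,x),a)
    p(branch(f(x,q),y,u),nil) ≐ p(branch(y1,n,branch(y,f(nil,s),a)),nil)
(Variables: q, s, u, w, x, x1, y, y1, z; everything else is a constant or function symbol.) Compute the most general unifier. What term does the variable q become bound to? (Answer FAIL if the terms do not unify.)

FAIL

Decompose f/2: w ≐ branch(branch(4,x1,n),branch(x1,nil,q),x1),  x1 ≐ branch(y,u,b).
Bind w := branch(branch(4,x1,n),branch(x1,nil,q),x1); substituting into the one remaining equation that mentions w gives: branch(branch(q,d,n),p(4,p(branch(branch(4,x1,n),branch(x1,nil,q),x1),a)),a) ≐ branch(branch(branch(4,y,branch(x1,n,4)),d,n),p(4,x),a).
Bind x1 := branch(y,u,b); substituting into the one remaining equation that mentions x1 gives: branch(branch(q,d,n),p(4,p(branch(branch(4,branch(y,u,b),n),branch(branch(y,u,b),nil,q),branch(y,u,b)),a)),a) ≐ branch(branch(branch(4,y,branch(branch(y,u,b),n,4)),d,n),p(4,x),a). Substituting into the earlier binding gives w := branch(branch(4,branch(y,u,b),n),branch(branch(y,u,b),nil,q),branch(y,u,b)).
Decompose f/2: branch(d,f(y,f(y,n)),nil) ≐ branch(d,s,nil),  f(z,n) ≐ f(branch(4,4,z),n).
Decompose branch/3: d ≐ d,  f(y,f(y,n)) ≐ s,  nil ≐ nil.
Delete trivial equation d ≐ d.
Bind s := f(y,f(y,n)); substituting into the one remaining equation that mentions s gives: p(branch(f(x,q),y,u),nil) ≐ p(branch(y1,n,branch(y,f(nil,f(y,f(y,n))),a)),nil).
Delete trivial equation nil ≐ nil.
Decompose f/2: z ≐ branch(4,4,z),  n ≐ n.
Occurs check fails: z occurs in branch(4,4,z); the equation z ≐ branch(4,4,z) has no finite solution.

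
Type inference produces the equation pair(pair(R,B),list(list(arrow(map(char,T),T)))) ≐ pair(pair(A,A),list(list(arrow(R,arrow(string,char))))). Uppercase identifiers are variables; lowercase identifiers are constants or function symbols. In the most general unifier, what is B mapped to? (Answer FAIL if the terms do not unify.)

map(char,arrow(string,char))

Decompose pair/2: pair(R,B) ≐ pair(A,A),  list(list(arrow(map(char,T),T))) ≐ list(list(arrow(R,arrow(string,char)))).
Decompose pair/2: R ≐ A,  B ≐ A.
Bind R := A; substituting into the one remaining equation that mentions R gives: list(list(arrow(map(char,T),T))) ≐ list(list(arrow(A,arrow(string,char)))).
Bind B := A; no other remaining equation mentions B.
Decompose list/1: list(arrow(map(char,T),T)) ≐ list(arrow(A,arrow(string,char))).
Decompose list/1: arrow(map(char,T),T) ≐ arrow(A,arrow(string,char)).
Decompose arrow/2: map(char,T) ≐ A,  T ≐ arrow(string,char).
Bind A := map(char,T); no other remaining equation mentions A. Substituting into the earlier bindings gives R := map(char,T), B := map(char,T).
Bind T := arrow(string,char). Substituting into the earlier bindings gives R := map(char,arrow(string,char)), B := map(char,arrow(string,char)), A := map(char,arrow(string,char)).
MGU = { R ↦ map(char,arrow(string,char)), B ↦ map(char,arrow(string,char)), A ↦ map(char,arrow(string,char)), T ↦ arrow(string,char) }, so B ↦ map(char,arrow(string,char)).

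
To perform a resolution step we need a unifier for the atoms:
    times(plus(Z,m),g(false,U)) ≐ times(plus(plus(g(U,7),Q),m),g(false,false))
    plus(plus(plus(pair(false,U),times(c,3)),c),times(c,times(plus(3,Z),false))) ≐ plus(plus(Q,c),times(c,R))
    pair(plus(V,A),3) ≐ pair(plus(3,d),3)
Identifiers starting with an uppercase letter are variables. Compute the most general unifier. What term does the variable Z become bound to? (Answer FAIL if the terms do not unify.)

plus(g(false,7),plus(pair(false,false),times(c,3)))

Decompose times/2: plus(Z,m) ≐ plus(plus(g(U,7),Q),m),  g(false,U) ≐ g(false,false).
Decompose plus/2: Z ≐ plus(g(U,7),Q),  m ≐ m.
Bind Z := plus(g(U,7),Q); substituting into the one remaining equation that mentions Z gives: plus(plus(plus(pair(false,U),times(c,3)),c),times(c,times(plus(3,plus(g(U,7),Q)),false))) ≐ plus(plus(Q,c),times(c,R)).
Delete trivial equation m ≐ m.
Decompose g/2: false ≐ false,  U ≐ false.
Delete trivial equation false ≐ false.
Bind U := false; substituting into the one remaining equation that mentions U gives: plus(plus(plus(pair(false,false),times(c,3)),c),times(c,times(plus(3,plus(g(false,7),Q)),false))) ≐ plus(plus(Q,c),times(c,R)). Substituting into the earlier binding gives Z := plus(g(false,7),Q).
Decompose plus/2: plus(plus(pair(false,false),times(c,3)),c) ≐ plus(Q,c),  times(c,times(plus(3,plus(g(false,7),Q)),false)) ≐ times(c,R).
Decompose plus/2: plus(pair(false,false),times(c,3)) ≐ Q,  c ≐ c.
Bind Q := plus(pair(false,false),times(c,3)); substituting into the one remaining equation that mentions Q gives: times(c,times(plus(3,plus(g(false,7),plus(pair(false,false),times(c,3)))),false)) ≐ times(c,R). Substituting into the earlier binding gives Z := plus(g(false,7),plus(pair(false,false),times(c,3))).
Delete trivial equation c ≐ c.
Decompose times/2: c ≐ c,  times(plus(3,plus(g(false,7),plus(pair(false,false),times(c,3)))),false) ≐ R.
Delete trivial equation c ≐ c.
Bind R := times(plus(3,plus(g(false,7),plus(pair(false,false),times(c,3)))),false); no other remaining equation mentions R.
Decompose pair/2: plus(V,A) ≐ plus(3,d),  3 ≐ 3.
Decompose plus/2: V ≐ 3,  A ≐ d.
Bind V := 3; no other remaining equation mentions V.
Bind A := d; no other remaining equation mentions A.
Delete trivial equation 3 ≐ 3.
MGU = { Z -> plus(g(false,7),plus(pair(false,false),times(c,3))), U -> false, Q -> plus(pair(false,false),times(c,3)), R -> times(plus(3,plus(g(false,7),plus(pair(false,false),times(c,3)))),false), V -> 3, A -> d }, so Z -> plus(g(false,7),plus(pair(false,false),times(c,3))).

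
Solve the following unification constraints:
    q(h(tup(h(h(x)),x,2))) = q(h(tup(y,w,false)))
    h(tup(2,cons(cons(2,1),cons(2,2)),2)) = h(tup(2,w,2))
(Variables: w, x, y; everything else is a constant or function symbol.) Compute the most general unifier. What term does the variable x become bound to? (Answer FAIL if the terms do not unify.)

FAIL

Decompose q/1: h(tup(h(h(x)),x,2)) = h(tup(y,w,false)).
Decompose h/1: tup(h(h(x)),x,2) = tup(y,w,false).
Decompose tup/3: h(h(x)) = y,  x = w,  2 = false.
Bind y := h(h(x)); no other remaining equation mentions y.
Bind x := w; no other remaining equation mentions x. Substituting into the earlier binding gives y := h(h(w)).
Clash: constants 2 and false differ; no unifier exists.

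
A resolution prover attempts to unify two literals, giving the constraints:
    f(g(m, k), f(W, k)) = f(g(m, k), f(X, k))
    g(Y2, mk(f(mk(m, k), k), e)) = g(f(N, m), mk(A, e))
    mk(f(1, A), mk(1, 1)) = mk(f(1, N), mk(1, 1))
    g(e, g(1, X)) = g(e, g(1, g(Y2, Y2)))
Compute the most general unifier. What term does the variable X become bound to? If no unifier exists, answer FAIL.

g(f(f(mk(m, k), k), m), f(f(mk(m, k), k), m))

Decompose f/2: g(m, k) = g(m, k),  f(W, k) = f(X, k).
Delete trivial equation g(m, k) = g(m, k).
Decompose f/2: W = X,  k = k.
Bind W := X; no other remaining equation mentions W.
Delete trivial equation k = k.
Decompose g/2: Y2 = f(N, m),  mk(f(mk(m, k), k), e) = mk(A, e).
Bind Y2 := f(N, m); substituting into the one remaining equation that mentions Y2 gives: g(e, g(1, X)) = g(e, g(1, g(f(N, m), f(N, m)))).
Decompose mk/2: f(mk(m, k), k) = A,  e = e.
Bind A := f(mk(m, k), k); substituting into the one remaining equation that mentions A gives: mk(f(1, f(mk(m, k), k)), mk(1, 1)) = mk(f(1, N), mk(1, 1)).
Delete trivial equation e = e.
Decompose mk/2: f(1, f(mk(m, k), k)) = f(1, N),  mk(1, 1) = mk(1, 1).
Decompose f/2: 1 = 1,  f(mk(m, k), k) = N.
Delete trivial equation 1 = 1.
Bind N := f(mk(m, k), k); substituting into the one remaining equation that mentions N gives: g(e, g(1, X)) = g(e, g(1, g(f(f(mk(m, k), k), m), f(f(mk(m, k), k), m)))). Substituting into the earlier binding gives Y2 := f(f(mk(m, k), k), m).
Delete trivial equation mk(1, 1) = mk(1, 1).
Decompose g/2: e = e,  g(1, X) = g(1, g(f(f(mk(m, k), k), m), f(f(mk(m, k), k), m))).
Delete trivial equation e = e.
Decompose g/2: 1 = 1,  X = g(f(f(mk(m, k), k), m), f(f(mk(m, k), k), m)).
Delete trivial equation 1 = 1.
Bind X := g(f(f(mk(m, k), k), m), f(f(mk(m, k), k), m)). Substituting into the earlier binding gives W := g(f(f(mk(m, k), k), m), f(f(mk(m, k), k), m)).
MGU = { W ↦ g(f(f(mk(m, k), k), m), f(f(mk(m, k), k), m)), Y2 ↦ f(f(mk(m, k), k), m), A ↦ f(mk(m, k), k), N ↦ f(mk(m, k), k), X ↦ g(f(f(mk(m, k), k), m), f(f(mk(m, k), k), m)) }, so X ↦ g(f(f(mk(m, k), k), m), f(f(mk(m, k), k), m)).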